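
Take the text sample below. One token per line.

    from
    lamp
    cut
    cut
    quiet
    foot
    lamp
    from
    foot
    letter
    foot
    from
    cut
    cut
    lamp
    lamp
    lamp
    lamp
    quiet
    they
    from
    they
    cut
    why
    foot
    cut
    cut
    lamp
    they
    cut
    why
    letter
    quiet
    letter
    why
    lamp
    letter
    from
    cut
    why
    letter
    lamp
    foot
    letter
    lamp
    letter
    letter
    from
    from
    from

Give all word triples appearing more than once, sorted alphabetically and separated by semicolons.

Trigram counts meeting the condition (more than once):
  cut cut lamp: 2
  cut why letter: 2
  lamp lamp lamp: 2
  they cut why: 2

cut cut lamp; cut why letter; lamp lamp lamp; they cut why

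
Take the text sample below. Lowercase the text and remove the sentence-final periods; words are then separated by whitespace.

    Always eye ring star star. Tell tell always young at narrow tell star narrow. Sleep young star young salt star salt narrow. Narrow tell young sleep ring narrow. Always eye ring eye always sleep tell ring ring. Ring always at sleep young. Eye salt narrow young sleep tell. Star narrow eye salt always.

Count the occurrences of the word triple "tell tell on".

0

Scanning the 51 overlapping trigram windows for "tell tell on":
  (none found)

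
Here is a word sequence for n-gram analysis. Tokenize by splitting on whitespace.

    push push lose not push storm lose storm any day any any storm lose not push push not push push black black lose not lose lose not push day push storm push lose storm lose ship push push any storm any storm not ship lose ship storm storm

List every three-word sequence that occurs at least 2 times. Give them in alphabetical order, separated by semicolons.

lose not push; not push push

Trigram counts meeting the condition (at least 2 times):
  lose not push: 3
  not push push: 2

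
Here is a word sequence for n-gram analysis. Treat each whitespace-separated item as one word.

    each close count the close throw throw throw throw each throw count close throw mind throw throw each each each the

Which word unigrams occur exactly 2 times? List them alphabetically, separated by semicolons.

count; the

Unigram counts meeting the condition (exactly 2 times):
  count: 2
  the: 2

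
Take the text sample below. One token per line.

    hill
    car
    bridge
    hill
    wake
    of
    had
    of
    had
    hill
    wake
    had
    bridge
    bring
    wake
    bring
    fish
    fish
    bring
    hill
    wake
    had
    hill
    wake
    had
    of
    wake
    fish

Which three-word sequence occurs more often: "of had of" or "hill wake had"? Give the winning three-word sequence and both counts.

"of had of": 1 occurrence
"hill wake had": 3 occurrences

"hill wake had" (3 vs 1)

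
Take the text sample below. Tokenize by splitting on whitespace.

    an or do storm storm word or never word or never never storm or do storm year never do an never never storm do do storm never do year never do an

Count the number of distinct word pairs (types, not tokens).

20

32 tokens → 31 bigram windows in total.
Repeated bigrams (each contributes count−1 duplicates):
  do storm: 3
  never do: 3
  do an: 2
  never never: 2
  never storm: 2
  or do: 2
  or never: 2
  word or: 2
  … (1 more repeated)
11 duplicate windows → 31 − 11 = 20 distinct.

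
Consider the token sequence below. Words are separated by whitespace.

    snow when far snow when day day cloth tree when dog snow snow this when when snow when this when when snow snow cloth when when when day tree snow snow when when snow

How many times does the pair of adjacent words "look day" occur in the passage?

0

Scanning the 33 overlapping bigram windows for "look day":
  (none found)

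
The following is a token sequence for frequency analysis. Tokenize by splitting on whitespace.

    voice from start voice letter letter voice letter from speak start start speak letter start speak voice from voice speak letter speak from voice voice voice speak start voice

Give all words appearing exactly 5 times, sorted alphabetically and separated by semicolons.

letter; start

Unigram counts meeting the condition (exactly 5 times):
  letter: 5
  start: 5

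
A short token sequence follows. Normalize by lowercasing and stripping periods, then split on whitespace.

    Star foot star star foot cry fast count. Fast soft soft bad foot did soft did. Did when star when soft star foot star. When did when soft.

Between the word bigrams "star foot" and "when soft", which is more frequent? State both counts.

"star foot" (3 vs 2)

"star foot": 3 occurrences
"when soft": 2 occurrences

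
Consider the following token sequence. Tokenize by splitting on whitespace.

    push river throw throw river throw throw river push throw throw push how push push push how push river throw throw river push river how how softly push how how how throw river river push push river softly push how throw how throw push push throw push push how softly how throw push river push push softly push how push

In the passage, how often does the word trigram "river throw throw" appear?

Scanning the 58 overlapping trigram windows for "river throw throw":
  position 2–4: river throw throw
  position 5–7: river throw throw
  position 19–21: river throw throw

3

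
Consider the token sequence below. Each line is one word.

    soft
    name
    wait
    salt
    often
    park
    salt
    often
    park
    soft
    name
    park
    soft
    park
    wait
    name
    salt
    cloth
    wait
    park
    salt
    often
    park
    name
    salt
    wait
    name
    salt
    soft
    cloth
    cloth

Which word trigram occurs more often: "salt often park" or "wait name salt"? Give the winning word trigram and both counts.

"salt often park": 3 occurrences
"wait name salt": 2 occurrences

"salt often park" (3 vs 2)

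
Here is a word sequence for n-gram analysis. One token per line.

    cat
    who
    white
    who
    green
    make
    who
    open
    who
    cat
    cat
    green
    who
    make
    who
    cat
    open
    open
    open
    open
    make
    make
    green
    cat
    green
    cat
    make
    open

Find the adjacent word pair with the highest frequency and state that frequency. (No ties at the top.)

Bigram frequencies (highest first):
  open open: 3
  make who: 2
  who cat: 2
  cat green: 2
  green cat: 2
  cat who: 1
  … (15 more, each ≤ 1)

"open open", 3 times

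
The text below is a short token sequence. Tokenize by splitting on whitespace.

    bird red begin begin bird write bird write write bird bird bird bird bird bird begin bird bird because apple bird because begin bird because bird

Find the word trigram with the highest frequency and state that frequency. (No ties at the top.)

"bird bird bird", 4 times

Trigram frequencies (highest first):
  bird bird bird: 4
  bird red begin: 1
  red begin begin: 1
  begin begin bird: 1
  begin bird write: 1
  bird write bird: 1
  … (15 more, each ≤ 1)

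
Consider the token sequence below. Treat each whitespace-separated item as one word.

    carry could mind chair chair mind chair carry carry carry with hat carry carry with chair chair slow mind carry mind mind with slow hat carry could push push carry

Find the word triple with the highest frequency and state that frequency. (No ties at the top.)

Trigram frequencies (highest first):
  carry carry with: 2
  carry could mind: 1
  could mind chair: 1
  mind chair chair: 1
  chair chair mind: 1
  chair mind chair: 1
  … (21 more, each ≤ 1)

"carry carry with", 2 times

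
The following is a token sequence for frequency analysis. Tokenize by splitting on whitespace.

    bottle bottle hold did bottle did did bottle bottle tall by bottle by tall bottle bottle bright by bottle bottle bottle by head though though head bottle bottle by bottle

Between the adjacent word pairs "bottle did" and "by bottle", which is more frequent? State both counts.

"by bottle" (3 vs 1)

"bottle did": 1 occurrence
"by bottle": 3 occurrences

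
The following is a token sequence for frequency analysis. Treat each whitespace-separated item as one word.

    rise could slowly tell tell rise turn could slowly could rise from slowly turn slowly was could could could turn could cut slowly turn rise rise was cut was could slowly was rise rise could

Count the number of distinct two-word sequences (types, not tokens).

25

35 tokens → 34 bigram windows in total.
Repeated bigrams (each contributes count−1 duplicates):
  could slowly: 3
  could could: 2
  rise could: 2
  rise rise: 2
  slowly turn: 2
  slowly was: 2
  turn could: 2
  was could: 2
9 duplicate windows → 34 − 9 = 25 distinct.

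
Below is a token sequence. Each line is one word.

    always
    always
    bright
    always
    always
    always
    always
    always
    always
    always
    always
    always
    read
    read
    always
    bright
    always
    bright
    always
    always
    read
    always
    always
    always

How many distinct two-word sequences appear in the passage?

6

24 tokens → 23 bigram windows in total.
Repeated bigrams (each contributes count−1 duplicates):
  always always: 12
  always bright: 3
  bright always: 3
  always read: 2
  read always: 2
17 duplicate windows → 23 − 17 = 6 distinct.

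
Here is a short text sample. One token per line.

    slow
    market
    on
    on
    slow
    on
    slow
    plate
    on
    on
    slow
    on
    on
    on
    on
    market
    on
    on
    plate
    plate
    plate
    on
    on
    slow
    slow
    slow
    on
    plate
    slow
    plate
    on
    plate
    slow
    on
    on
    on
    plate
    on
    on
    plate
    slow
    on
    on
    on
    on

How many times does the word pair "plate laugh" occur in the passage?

0

Scanning the 44 overlapping bigram windows for "plate laugh":
  (none found)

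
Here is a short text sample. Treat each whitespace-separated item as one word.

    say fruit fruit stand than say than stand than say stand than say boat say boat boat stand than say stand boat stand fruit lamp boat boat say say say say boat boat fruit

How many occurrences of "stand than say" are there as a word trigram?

Scanning the 32 overlapping trigram windows for "stand than say":
  position 4–6: stand than say
  position 8–10: stand than say
  position 11–13: stand than say
  position 18–20: stand than say

4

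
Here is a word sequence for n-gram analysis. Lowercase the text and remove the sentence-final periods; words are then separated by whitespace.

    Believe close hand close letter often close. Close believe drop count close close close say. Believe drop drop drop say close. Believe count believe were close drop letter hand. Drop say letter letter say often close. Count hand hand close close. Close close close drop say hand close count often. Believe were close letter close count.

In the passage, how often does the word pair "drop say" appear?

3

Scanning the 55 overlapping bigram windows for "drop say":
  position 19–20: drop say
  position 30–31: drop say
  position 45–46: drop say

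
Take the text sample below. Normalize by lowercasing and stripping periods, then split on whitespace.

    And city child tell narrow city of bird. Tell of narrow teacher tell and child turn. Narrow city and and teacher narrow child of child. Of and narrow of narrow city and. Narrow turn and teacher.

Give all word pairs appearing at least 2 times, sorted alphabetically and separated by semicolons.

and narrow; and teacher; child of; city and; narrow city; of narrow

Bigram counts meeting the condition (at least 2 times):
  and narrow: 2
  and teacher: 2
  child of: 2
  city and: 2
  narrow city: 3
  of narrow: 2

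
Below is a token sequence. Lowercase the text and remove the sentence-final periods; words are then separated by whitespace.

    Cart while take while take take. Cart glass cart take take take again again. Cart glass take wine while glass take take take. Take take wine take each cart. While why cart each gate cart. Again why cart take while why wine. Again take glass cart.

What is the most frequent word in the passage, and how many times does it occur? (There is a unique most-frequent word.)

"take", 15 times

Unigram frequencies (highest first):
  take: 15
  cart: 9
  while: 5
  glass: 4
  again: 4
  wine: 3
  … (3 more, each ≤ 3)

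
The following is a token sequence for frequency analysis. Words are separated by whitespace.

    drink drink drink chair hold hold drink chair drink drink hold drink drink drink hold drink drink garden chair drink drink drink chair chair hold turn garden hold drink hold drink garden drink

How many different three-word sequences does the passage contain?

23

33 tokens → 31 trigram windows in total.
Repeated trigrams (each contributes count−1 duplicates):
  drink drink drink: 3
  drink hold drink: 3
  chair drink drink: 2
  drink drink chair: 2
  drink drink hold: 2
  hold drink drink: 2
8 duplicate windows → 31 − 8 = 23 distinct.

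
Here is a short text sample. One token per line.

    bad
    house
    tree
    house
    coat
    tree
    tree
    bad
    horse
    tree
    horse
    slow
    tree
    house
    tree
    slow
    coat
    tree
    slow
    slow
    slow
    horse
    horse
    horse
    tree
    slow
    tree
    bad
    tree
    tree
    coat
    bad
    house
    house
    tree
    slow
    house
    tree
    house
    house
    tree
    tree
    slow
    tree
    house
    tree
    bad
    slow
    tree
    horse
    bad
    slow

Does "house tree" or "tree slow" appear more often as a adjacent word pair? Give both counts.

"house tree": 6 occurrences
"tree slow": 5 occurrences

"house tree" (6 vs 5)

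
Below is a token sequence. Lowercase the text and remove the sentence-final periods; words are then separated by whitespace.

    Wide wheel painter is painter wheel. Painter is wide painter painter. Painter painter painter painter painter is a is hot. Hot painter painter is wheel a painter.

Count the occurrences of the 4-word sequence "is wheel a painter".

Scanning the 24 overlapping 4-gram windows for "is wheel a painter":
  position 24–27: is wheel a painter

1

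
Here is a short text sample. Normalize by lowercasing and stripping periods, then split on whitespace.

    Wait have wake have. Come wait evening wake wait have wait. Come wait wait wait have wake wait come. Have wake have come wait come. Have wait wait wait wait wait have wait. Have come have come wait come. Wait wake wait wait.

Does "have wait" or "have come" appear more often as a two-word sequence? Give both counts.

"have wait": 3 occurrences
"have come": 4 occurrences

"have come" (4 vs 3)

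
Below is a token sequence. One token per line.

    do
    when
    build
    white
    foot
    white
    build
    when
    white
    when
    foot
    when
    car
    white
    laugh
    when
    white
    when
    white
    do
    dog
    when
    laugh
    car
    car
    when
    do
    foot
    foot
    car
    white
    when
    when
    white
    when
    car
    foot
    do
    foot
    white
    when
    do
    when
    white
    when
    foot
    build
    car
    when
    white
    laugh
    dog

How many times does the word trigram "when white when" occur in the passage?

Scanning the 50 overlapping trigram windows for "when white when":
  position 8–10: when white when
  position 16–18: when white when
  position 33–35: when white when
  position 43–45: when white when

4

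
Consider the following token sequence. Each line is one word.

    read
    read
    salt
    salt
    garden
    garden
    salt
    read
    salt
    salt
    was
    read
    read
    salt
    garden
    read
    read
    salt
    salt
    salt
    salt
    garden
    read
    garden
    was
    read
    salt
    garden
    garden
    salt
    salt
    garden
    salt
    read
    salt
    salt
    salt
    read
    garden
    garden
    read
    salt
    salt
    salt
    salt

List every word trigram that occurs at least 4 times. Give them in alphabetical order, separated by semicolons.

read salt salt; salt salt salt

Trigram counts meeting the condition (at least 4 times):
  read salt salt: 5
  salt salt salt: 5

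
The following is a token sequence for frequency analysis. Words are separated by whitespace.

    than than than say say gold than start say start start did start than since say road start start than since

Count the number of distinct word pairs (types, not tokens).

16

21 tokens → 20 bigram windows in total.
Repeated bigrams (each contributes count−1 duplicates):
  start start: 2
  start than: 2
  than since: 2
  than than: 2
4 duplicate windows → 20 − 4 = 16 distinct.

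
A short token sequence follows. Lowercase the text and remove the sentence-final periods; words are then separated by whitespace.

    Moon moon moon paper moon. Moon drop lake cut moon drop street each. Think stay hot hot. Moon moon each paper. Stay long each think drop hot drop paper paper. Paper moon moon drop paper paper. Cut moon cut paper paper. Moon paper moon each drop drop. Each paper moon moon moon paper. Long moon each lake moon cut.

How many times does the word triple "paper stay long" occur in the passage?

Scanning the 57 overlapping trigram windows for "paper stay long":
  position 21–23: paper stay long

1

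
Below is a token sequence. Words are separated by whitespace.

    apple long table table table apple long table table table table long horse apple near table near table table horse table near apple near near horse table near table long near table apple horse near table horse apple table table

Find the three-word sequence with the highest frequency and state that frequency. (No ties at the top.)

Trigram frequencies (highest first):
  table table table: 3
  apple long table: 2
  long table table: 2
  table near table: 2
  horse table near: 2
  table table apple: 1
  … (26 more, each ≤ 1)

"table table table", 3 times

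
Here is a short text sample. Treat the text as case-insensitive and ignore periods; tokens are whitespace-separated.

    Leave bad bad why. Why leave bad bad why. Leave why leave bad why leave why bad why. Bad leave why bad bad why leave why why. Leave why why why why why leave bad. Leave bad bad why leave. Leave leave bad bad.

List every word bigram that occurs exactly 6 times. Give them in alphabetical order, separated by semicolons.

bad why; leave bad; why why

Bigram counts meeting the condition (exactly 6 times):
  bad why: 6
  leave bad: 6
  why why: 6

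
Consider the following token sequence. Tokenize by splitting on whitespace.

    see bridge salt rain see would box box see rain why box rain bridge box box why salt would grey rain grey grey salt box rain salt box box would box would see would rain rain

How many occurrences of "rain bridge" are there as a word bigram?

Scanning the 35 overlapping bigram windows for "rain bridge":
  position 13–14: rain bridge

1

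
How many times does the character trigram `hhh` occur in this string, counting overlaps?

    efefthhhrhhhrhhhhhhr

Sliding a length-3 window over the 20 characters (18 positions):
  position 6–8: hhh
  position 10–12: hhh
  position 14–16: hhh
  position 15–17: hhh
  position 16–18: hhh
  position 17–19: hhh

6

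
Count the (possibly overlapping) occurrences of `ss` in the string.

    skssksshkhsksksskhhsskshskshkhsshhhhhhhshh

Sliding a length-2 window over the 42 characters (41 positions):
  position 3–4: ss
  position 6–7: ss
  position 15–16: ss
  position 20–21: ss
  position 31–32: ss

5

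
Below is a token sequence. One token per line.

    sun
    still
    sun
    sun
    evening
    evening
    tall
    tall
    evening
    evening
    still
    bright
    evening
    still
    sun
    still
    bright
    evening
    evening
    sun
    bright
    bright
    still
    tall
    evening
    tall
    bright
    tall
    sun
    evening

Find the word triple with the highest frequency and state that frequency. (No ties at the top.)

Trigram frequencies (highest first):
  still bright evening: 2
  sun still sun: 1
  still sun sun: 1
  sun sun evening: 1
  sun evening evening: 1
  evening evening tall: 1
  … (21 more, each ≤ 1)

"still bright evening", 2 times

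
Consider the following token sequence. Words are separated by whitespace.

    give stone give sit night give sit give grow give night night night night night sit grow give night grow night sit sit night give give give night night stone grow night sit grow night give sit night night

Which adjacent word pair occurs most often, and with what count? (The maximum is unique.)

Bigram frequencies (highest first):
  night night: 6
  give sit: 3
  sit night: 3
  night give: 3
  give night: 3
  night sit: 3
  … (12 more, each ≤ 3)

"night night", 6 times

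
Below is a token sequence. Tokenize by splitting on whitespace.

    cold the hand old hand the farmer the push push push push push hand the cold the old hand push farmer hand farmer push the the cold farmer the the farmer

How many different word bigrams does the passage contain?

31 tokens → 30 bigram windows in total.
Repeated bigrams (each contributes count−1 duplicates):
  push push: 4
  cold the: 2
  farmer the: 2
  hand the: 2
  old hand: 2
  the cold: 2
  the farmer: 2
  the the: 2
10 duplicate windows → 30 − 10 = 20 distinct.

20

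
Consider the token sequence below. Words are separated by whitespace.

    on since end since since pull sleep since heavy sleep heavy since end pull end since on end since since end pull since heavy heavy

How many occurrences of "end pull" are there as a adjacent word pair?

2

Scanning the 24 overlapping bigram windows for "end pull":
  position 13–14: end pull
  position 21–22: end pull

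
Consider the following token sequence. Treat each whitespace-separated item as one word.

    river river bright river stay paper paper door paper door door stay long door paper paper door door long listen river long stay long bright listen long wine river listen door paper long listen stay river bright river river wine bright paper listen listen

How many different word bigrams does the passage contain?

44 tokens → 43 bigram windows in total.
Repeated bigrams (each contributes count−1 duplicates):
  door paper: 3
  paper door: 3
  bright river: 2
  door door: 2
  long listen: 2
  paper paper: 2
  river bright: 2
  river river: 2
  … (1 more repeated)
11 duplicate windows → 43 − 11 = 32 distinct.

32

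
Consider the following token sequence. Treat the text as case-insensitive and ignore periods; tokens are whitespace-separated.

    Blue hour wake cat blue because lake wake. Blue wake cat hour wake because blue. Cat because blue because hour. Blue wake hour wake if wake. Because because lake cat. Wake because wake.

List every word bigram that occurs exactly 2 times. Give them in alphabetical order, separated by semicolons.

because blue; because lake; blue because; blue wake; wake cat

Bigram counts meeting the condition (exactly 2 times):
  because blue: 2
  because lake: 2
  blue because: 2
  blue wake: 2
  wake cat: 2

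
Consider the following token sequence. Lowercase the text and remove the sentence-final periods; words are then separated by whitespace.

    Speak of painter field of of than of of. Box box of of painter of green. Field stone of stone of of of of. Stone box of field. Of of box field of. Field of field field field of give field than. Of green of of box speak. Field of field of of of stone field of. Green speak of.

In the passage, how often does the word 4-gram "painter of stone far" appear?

0

Scanning the 57 overlapping 4-gram windows for "painter of stone far":
  (none found)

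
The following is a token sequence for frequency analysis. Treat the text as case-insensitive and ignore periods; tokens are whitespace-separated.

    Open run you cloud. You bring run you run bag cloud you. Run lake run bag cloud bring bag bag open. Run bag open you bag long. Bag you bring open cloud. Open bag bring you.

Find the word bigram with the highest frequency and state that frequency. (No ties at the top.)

Bigram frequencies (highest first):
  run bag: 3
  open run: 2
  run you: 2
  cloud you: 2
  you bring: 2
  you run: 2
  … (20 more, each ≤ 2)

"run bag", 3 times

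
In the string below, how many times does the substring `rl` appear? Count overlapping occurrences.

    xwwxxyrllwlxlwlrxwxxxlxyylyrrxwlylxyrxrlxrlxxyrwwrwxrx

3

Sliding a length-2 window over the 54 characters (53 positions):
  position 7–8: rl
  position 39–40: rl
  position 42–43: rl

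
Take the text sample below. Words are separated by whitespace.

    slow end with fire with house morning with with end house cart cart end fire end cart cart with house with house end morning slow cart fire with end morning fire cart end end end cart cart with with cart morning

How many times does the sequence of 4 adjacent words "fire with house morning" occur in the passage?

Scanning the 38 overlapping 4-gram windows for "fire with house morning":
  position 4–7: fire with house morning

1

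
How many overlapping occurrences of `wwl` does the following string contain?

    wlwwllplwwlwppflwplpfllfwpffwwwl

3

Sliding a length-3 window over the 32 characters (30 positions):
  position 3–5: wwl
  position 9–11: wwl
  position 30–32: wwl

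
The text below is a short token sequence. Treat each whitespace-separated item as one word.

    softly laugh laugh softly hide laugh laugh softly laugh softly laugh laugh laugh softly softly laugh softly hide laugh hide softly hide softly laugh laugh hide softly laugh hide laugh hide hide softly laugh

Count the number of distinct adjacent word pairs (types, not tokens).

9

34 tokens → 33 bigram windows in total.
Repeated bigrams (each contributes count−1 duplicates):
  softly laugh: 7
  laugh laugh: 5
  laugh softly: 5
  hide softly: 4
  laugh hide: 4
  hide laugh: 3
  softly hide: 3
24 duplicate windows → 33 − 24 = 9 distinct.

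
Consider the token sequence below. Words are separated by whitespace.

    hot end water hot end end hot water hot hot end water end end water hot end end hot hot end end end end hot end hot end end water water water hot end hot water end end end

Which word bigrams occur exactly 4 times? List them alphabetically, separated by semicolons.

end water; water hot

Bigram counts meeting the condition (exactly 4 times):
  end water: 4
  water hot: 4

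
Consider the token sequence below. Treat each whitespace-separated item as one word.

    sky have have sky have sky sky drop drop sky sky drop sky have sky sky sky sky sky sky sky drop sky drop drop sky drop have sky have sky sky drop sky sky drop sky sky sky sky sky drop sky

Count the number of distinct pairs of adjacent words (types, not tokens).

8

43 tokens → 42 bigram windows in total.
Repeated bigrams (each contributes count−1 duplicates):
  sky sky: 14
  sky drop: 8
  drop sky: 7
  have sky: 5
  sky have: 4
  drop drop: 2
34 duplicate windows → 42 − 34 = 8 distinct.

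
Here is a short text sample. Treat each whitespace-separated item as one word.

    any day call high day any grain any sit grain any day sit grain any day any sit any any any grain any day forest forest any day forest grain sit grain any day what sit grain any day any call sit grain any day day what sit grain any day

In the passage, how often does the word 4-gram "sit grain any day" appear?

Scanning the 48 overlapping 4-gram windows for "sit grain any day":
  position 9–12: sit grain any day
  position 13–16: sit grain any day
  position 31–34: sit grain any day
  position 36–39: sit grain any day
  position 42–45: sit grain any day
  position 48–51: sit grain any day

6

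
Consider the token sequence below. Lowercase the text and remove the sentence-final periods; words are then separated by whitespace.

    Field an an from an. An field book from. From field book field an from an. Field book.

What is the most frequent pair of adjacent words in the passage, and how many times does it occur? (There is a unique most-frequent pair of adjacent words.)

"field book", 3 times

Bigram frequencies (highest first):
  field book: 3
  field an: 2
  an an: 2
  an from: 2
  from an: 2
  an field: 2
  … (4 more, each ≤ 1)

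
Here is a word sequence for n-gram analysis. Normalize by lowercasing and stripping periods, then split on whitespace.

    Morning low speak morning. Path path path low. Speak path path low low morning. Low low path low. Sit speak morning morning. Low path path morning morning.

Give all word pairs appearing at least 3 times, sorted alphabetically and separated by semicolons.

morning low; path low; path path

Bigram counts meeting the condition (at least 3 times):
  morning low: 3
  path low: 3
  path path: 4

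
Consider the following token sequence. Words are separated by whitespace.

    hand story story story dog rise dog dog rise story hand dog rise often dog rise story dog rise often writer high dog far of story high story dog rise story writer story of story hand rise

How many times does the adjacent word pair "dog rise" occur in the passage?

Scanning the 36 overlapping bigram windows for "dog rise":
  position 5–6: dog rise
  position 8–9: dog rise
  position 12–13: dog rise
  position 15–16: dog rise
  position 18–19: dog rise
  position 29–30: dog rise

6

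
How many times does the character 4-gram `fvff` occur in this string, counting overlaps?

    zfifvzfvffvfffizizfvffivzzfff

Sliding a length-4 window over the 29 characters (26 positions):
  position 7–10: fvff
  position 10–13: fvff
  position 19–22: fvff

3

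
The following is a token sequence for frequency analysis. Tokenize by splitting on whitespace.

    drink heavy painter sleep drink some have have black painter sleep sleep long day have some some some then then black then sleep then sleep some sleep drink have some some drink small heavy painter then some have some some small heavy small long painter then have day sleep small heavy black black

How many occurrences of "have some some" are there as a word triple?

Scanning the 51 overlapping trigram windows for "have some some":
  position 15–17: have some some
  position 29–31: have some some
  position 38–40: have some some

3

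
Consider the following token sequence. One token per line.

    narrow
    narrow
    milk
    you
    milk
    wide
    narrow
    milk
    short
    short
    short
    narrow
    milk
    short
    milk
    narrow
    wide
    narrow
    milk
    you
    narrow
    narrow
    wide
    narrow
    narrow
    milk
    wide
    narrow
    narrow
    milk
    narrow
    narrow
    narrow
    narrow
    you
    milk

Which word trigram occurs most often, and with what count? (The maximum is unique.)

Trigram frequencies (highest first):
  narrow narrow milk: 3
  narrow milk you: 2
  milk wide narrow: 2
  wide narrow milk: 2
  narrow milk short: 2
  narrow wide narrow: 2
  … (19 more, each ≤ 2)

"narrow narrow milk", 3 times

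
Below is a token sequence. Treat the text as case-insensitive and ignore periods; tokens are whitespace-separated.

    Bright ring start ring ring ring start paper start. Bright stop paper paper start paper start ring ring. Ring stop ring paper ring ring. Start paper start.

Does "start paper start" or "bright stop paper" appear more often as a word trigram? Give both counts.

"start paper start": 3 occurrences
"bright stop paper": 1 occurrence

"start paper start" (3 vs 1)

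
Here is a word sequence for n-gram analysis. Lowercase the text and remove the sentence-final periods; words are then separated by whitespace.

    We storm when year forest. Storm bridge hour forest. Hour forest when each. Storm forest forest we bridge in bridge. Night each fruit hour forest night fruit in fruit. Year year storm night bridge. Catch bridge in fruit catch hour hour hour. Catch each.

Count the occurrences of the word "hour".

Scanning the 44 tokens for "hour":
  position 8: hour
  position 10: hour
  position 24: hour
  position 40: hour
  position 41: hour
  position 42: hour

6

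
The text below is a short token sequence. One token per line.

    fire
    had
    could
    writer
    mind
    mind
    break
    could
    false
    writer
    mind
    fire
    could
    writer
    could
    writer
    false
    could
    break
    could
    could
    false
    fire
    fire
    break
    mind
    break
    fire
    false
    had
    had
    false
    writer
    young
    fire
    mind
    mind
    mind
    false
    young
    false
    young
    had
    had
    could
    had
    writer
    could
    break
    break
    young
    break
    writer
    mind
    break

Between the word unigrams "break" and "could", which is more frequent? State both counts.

"break": 8 occurrences
"could": 9 occurrences

"could" (9 vs 8)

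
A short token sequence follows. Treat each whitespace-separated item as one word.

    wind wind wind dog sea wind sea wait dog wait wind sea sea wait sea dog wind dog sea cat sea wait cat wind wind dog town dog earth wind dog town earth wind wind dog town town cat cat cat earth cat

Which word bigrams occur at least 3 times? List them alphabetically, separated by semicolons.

Bigram counts meeting the condition (at least 3 times):
  dog town: 3
  sea wait: 3
  wind dog: 5
  wind wind: 4

dog town; sea wait; wind dog; wind wind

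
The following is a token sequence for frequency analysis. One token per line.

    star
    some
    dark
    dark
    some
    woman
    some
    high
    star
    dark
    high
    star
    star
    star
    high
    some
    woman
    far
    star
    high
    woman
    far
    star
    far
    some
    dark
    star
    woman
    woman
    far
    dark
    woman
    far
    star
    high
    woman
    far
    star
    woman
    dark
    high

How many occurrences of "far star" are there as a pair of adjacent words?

Scanning the 40 overlapping bigram windows for "far star":
  position 18–19: far star
  position 22–23: far star
  position 33–34: far star
  position 37–38: far star

4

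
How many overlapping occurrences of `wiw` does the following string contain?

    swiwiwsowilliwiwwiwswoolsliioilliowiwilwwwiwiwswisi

Sliding a length-3 window over the 51 characters (49 positions):
  position 2–4: wiw
  position 4–6: wiw
  position 14–16: wiw
  position 17–19: wiw
  position 35–37: wiw
  position 42–44: wiw
  position 44–46: wiw

7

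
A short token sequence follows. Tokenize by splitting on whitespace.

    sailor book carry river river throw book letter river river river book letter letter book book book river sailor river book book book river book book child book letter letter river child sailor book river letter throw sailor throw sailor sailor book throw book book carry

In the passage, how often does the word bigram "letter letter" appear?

Scanning the 45 overlapping bigram windows for "letter letter":
  position 13–14: letter letter
  position 29–30: letter letter

2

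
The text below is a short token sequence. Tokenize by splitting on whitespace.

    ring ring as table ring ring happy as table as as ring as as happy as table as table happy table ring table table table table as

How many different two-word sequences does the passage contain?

14

27 tokens → 26 bigram windows in total.
Repeated bigrams (each contributes count−1 duplicates):
  as table: 4
  table as: 3
  table table: 3
  as as: 2
  happy as: 2
  ring as: 2
  ring ring: 2
  table ring: 2
12 duplicate windows → 26 − 12 = 14 distinct.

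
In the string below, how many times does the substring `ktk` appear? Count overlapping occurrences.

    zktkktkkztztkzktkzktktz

4

Sliding a length-3 window over the 23 characters (21 positions):
  position 2–4: ktk
  position 5–7: ktk
  position 15–17: ktk
  position 19–21: ktk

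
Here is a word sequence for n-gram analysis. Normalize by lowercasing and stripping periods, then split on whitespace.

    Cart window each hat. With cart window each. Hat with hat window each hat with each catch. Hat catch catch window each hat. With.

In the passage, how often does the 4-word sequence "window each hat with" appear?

4

Scanning the 21 overlapping 4-gram windows for "window each hat with":
  position 2–5: window each hat with
  position 7–10: window each hat with
  position 12–15: window each hat with
  position 21–24: window each hat with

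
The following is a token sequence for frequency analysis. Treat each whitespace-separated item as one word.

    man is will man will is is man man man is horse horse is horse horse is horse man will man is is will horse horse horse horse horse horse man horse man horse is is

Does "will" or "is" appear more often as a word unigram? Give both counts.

"will": 4 occurrences
"is": 10 occurrences

"is" (10 vs 4)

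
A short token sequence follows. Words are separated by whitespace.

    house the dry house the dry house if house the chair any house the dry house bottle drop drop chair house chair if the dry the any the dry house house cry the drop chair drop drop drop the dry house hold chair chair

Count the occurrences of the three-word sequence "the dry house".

Scanning the 42 overlapping trigram windows for "the dry house":
  position 2–4: the dry house
  position 5–7: the dry house
  position 14–16: the dry house
  position 28–30: the dry house
  position 39–41: the dry house

5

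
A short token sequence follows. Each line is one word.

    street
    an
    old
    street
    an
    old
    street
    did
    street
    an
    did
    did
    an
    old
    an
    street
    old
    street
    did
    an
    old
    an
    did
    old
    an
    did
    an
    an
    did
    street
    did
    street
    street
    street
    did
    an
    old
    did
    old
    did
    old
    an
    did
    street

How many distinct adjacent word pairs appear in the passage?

15

44 tokens → 43 bigram windows in total.
Repeated bigrams (each contributes count−1 duplicates):
  an did: 5
  an old: 5
  did an: 4
  did street: 4
  old an: 4
  street did: 4
  did old: 3
  old street: 3
  … (3 more repeated)
28 duplicate windows → 43 − 28 = 15 distinct.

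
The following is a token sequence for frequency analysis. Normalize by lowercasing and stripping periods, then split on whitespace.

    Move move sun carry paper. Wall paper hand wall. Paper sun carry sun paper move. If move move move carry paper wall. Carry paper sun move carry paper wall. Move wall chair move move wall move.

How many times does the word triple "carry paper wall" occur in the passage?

Scanning the 34 overlapping trigram windows for "carry paper wall":
  position 4–6: carry paper wall
  position 20–22: carry paper wall
  position 27–29: carry paper wall

3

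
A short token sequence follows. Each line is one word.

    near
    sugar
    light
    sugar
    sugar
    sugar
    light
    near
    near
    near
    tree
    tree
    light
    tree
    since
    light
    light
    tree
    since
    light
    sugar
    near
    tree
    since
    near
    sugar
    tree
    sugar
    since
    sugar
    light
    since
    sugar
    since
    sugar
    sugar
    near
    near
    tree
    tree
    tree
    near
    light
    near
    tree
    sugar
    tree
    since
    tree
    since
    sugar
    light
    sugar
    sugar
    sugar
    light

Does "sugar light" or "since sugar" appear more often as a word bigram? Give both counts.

"sugar light": 5 occurrences
"since sugar": 4 occurrences

"sugar light" (5 vs 4)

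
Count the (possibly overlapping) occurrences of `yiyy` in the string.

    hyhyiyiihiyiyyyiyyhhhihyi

Sliding a length-4 window over the 25 characters (22 positions):
  position 11–14: yiyy
  position 15–18: yiyy

2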